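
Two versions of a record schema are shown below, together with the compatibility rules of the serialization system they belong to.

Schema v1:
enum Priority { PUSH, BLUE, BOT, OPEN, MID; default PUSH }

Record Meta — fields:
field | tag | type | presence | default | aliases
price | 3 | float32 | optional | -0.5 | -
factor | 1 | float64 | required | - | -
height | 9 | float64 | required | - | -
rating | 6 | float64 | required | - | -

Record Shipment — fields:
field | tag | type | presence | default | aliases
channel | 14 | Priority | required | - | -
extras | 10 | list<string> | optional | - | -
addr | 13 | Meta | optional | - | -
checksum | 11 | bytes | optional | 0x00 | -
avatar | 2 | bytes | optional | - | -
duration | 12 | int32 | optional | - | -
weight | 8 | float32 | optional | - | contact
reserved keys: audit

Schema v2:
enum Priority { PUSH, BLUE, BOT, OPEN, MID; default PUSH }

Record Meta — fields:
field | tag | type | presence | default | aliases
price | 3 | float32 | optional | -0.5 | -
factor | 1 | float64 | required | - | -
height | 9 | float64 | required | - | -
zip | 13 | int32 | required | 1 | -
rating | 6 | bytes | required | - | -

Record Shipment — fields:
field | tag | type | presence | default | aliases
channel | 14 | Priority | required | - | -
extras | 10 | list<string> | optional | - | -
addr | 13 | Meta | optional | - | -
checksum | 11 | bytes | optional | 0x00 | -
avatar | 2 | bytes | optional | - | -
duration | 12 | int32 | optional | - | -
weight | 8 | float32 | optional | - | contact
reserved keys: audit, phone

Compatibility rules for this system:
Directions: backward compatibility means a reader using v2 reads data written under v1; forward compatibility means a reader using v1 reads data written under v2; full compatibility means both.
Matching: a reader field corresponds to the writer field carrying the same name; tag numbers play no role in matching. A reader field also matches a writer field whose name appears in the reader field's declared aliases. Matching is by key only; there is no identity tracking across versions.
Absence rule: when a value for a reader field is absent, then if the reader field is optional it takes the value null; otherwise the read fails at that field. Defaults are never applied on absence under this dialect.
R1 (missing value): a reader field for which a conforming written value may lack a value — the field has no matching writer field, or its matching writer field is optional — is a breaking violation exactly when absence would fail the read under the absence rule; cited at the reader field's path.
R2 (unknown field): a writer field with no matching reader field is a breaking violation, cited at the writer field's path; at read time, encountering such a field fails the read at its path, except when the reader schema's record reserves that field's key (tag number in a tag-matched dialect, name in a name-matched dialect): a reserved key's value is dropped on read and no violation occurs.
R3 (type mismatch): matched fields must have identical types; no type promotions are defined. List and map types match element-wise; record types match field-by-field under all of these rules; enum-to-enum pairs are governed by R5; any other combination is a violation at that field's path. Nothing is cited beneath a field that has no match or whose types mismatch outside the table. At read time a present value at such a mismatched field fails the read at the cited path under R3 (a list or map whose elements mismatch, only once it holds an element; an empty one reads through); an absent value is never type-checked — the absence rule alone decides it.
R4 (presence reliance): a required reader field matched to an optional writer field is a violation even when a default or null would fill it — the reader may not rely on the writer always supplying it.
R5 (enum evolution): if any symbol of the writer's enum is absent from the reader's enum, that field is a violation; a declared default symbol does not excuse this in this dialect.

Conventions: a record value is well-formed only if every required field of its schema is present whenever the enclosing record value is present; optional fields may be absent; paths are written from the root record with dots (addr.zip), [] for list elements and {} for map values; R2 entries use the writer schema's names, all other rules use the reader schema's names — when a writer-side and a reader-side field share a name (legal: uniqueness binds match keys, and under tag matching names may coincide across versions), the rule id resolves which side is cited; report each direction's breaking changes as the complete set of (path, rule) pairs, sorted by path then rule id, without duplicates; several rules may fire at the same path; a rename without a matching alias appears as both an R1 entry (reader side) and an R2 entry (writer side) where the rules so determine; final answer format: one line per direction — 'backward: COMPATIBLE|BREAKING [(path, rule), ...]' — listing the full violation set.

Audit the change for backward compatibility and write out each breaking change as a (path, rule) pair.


arrows below run writer -> reader for Shipment
backward for Shipment (reader v2, writer v1):
  channel: paired with writer channel (Priority -> Priority; writer required)
  extras: paired with writer extras (list<string> -> list<string>; writer optional)
  addr: paired with writer addr (Meta -> Meta; writer optional)
  checksum: paired with writer checksum (bytes -> bytes; writer optional)
  avatar: paired with writer avatar (bytes -> bytes; writer optional)
  duration: paired with writer duration (int32 -> int32; writer optional)
  weight: paired with writer weight (float32 -> float32; writer optional)
  addr.price: paired with writer addr.price (float32 -> float32; writer optional)
  addr.factor: paired with writer addr.factor (float64 -> float64; writer required)
  addr.height: paired with writer addr.height (float64 -> float64; writer required)
  no writer field matches reader addr.zip
  addr.rating: paired with writer addr.rating (float64 -> bytes; writer required)
  rule R3 violated at addr.rating
  rule R1 violated at addr.zip
  => 2 violation(s): backward is BREAKING for Shipment

backward: BREAKING [(addr.rating, R3), (addr.zip, R1)]


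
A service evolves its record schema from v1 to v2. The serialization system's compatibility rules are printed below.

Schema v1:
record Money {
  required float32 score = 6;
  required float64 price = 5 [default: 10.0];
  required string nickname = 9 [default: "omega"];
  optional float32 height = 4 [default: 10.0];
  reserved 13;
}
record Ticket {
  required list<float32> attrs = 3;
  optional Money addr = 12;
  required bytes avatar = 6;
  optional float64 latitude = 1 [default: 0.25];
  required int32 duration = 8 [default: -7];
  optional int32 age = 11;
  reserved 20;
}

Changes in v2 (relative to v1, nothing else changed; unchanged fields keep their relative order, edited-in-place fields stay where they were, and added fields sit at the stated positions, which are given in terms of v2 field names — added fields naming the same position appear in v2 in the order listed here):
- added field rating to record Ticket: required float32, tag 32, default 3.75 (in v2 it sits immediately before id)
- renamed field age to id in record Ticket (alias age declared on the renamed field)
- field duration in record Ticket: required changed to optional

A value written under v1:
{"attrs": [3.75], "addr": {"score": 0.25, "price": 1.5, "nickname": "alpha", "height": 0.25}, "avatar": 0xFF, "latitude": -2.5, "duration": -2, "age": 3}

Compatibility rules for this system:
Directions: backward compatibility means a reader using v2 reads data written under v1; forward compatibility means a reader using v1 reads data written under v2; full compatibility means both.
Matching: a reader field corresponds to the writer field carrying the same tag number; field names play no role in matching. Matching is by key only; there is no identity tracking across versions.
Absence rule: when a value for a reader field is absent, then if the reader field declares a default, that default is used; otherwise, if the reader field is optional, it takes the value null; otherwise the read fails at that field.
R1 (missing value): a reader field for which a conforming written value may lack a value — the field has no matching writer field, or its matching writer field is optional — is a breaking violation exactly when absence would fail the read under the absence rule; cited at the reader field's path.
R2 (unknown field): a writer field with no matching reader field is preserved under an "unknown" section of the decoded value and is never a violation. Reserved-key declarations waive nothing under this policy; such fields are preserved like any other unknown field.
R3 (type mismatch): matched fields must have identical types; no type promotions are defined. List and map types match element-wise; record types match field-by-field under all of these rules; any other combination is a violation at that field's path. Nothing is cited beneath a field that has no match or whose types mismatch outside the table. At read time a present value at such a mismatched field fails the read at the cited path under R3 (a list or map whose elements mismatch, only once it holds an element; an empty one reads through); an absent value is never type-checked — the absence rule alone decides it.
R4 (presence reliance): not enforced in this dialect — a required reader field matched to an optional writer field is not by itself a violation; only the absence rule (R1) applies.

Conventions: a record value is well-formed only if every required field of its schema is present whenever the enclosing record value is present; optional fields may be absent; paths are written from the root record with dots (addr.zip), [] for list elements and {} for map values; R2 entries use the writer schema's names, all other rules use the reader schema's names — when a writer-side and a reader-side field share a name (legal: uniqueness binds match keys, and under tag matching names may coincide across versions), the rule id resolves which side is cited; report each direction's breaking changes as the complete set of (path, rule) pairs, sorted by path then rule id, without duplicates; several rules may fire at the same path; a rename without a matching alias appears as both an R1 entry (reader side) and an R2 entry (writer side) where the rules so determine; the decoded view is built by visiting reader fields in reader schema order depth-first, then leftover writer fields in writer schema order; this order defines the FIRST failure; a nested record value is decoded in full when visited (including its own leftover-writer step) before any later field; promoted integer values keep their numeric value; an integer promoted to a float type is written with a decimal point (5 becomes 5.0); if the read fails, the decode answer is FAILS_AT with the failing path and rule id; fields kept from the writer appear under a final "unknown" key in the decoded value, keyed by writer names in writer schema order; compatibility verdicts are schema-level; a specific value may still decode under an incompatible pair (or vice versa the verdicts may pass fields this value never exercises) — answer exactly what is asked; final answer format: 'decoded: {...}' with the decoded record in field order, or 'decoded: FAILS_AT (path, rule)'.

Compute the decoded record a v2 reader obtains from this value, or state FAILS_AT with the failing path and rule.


arrows below run writer -> reader for Ticket
decode walk for Ticket under reader schema v2:
  attrs := [3.75]
  addr.score := 0.25
  addr.price := 1.5
  addr.nickname := "alpha"
  addr.height := 0.25
  avatar := 0xFF
  latitude := -2.5
  duration := -2
  rating := 3.75 (no value, default fills)
  id := 3 (from writer age)
  => decoded: {"attrs": [3.75], "addr": {"score": 0.25, "price": 1.5, "nickname": "alpha", "height": 0.25}, "avatar": 0xFF, "latitude": -2.5, "duration": -2, "rating": 3.75, "id": 3}
the rest of the Ticket diff is inert for this question:
  field duration in record Ticket: required changed to optional -> triggers nothing under the printed rules; the Ticket answer is the same either way

decoded: {"attrs": [3.75], "addr": {"score": 0.25, "price": 1.5, "nickname": "alpha", "height": 0.25}, "avatar": 0xFF, "latitude": -2.5, "duration": -2, "rating": 3.75, "id": 3}


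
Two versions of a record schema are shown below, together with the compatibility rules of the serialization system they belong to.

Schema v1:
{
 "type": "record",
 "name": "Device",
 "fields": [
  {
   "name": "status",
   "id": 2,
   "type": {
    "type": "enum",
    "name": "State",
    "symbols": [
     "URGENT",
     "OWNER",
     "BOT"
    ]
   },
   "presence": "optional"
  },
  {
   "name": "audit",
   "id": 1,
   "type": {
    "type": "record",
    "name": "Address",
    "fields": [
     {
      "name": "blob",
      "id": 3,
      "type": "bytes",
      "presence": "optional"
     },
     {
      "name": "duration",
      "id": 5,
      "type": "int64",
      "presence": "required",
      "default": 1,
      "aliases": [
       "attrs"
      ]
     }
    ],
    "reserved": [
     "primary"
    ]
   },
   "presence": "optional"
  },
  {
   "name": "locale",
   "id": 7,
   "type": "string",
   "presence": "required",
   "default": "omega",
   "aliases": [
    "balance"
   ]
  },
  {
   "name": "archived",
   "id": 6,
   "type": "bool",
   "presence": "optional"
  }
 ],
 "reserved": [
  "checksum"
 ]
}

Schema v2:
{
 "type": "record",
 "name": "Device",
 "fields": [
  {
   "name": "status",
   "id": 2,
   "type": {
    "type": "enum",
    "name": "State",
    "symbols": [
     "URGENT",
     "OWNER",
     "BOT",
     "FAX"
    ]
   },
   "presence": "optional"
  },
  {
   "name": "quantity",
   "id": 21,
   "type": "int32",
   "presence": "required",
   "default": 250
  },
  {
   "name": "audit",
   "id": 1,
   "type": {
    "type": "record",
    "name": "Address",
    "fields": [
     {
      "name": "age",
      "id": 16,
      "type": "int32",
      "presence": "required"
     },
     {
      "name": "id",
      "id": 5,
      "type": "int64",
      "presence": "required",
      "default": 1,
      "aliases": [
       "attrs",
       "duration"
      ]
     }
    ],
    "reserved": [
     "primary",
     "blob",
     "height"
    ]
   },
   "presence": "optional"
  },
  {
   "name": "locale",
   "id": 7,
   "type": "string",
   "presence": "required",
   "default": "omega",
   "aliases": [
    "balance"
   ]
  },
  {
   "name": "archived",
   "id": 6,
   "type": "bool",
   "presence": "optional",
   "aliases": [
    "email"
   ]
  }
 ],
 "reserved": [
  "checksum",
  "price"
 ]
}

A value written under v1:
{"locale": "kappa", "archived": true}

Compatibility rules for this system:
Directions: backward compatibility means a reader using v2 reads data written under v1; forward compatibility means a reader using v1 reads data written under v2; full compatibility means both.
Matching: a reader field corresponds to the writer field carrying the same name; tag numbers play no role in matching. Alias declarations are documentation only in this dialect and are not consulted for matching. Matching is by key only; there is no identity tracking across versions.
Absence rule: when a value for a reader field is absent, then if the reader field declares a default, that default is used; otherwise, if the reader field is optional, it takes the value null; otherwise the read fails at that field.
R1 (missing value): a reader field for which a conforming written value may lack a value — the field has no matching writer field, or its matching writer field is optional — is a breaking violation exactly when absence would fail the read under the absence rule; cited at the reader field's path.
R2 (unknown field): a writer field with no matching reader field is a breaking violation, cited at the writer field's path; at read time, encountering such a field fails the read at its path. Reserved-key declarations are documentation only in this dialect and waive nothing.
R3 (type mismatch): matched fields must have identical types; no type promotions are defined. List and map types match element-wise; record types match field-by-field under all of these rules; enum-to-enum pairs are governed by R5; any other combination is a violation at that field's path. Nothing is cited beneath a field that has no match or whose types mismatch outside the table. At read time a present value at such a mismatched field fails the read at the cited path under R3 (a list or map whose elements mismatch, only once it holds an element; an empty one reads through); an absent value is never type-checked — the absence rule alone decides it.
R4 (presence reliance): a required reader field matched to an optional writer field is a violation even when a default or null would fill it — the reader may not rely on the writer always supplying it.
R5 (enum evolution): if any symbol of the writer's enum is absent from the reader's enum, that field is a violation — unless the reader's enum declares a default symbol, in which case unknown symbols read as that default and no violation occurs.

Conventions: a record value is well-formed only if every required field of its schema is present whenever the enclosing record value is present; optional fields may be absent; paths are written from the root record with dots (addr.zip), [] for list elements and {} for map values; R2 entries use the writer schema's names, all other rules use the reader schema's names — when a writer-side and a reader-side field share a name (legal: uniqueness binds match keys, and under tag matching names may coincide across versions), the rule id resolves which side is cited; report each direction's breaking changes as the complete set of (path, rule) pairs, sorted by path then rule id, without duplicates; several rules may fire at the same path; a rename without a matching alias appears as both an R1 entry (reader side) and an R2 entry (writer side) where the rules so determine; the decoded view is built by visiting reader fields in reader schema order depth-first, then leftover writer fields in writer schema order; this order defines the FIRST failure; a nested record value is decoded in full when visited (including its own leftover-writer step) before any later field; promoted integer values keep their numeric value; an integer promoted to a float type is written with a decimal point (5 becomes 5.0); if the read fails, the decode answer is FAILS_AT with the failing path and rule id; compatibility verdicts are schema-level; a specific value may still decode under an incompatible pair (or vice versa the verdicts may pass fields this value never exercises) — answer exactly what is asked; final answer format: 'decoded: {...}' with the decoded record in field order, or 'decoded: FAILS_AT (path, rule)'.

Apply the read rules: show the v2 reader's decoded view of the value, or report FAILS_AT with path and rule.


arrows below run writer -> reader for Device
decode (reader v2):
  status := null (not supplied -> null)
  quantity := 250 (no value, default fills)
  audit := null (not supplied -> null)
  locale := "kappa"
  archived := true
  => decoded: {"status": null, "quantity": 250, "audit": null, "locale": "kappa", "archived": true}
the rest of the Device diff is inert for this question:
  renamed field duration to id in record Address (alias duration declared on the renamed field) -> affects the rule determinations only; this particular Device value decodes identically
  added field age to record Address: required int32, tag 16 (in v2 it sits immediately before id) -> affects the rule determinations only; this particular Device value decodes identically
  enum State (field status in record Device): symbol FAX added -> affects the rule determinations only; this particular Device value decodes identically
  removed field blob from record Address (its key "blob" joins the reserved list) -> affects the rule determinations only; this particular Device value decodes identically

decoded: {"status": null, "quantity": 250, "audit": null, "locale": "kappa", "archived": true}


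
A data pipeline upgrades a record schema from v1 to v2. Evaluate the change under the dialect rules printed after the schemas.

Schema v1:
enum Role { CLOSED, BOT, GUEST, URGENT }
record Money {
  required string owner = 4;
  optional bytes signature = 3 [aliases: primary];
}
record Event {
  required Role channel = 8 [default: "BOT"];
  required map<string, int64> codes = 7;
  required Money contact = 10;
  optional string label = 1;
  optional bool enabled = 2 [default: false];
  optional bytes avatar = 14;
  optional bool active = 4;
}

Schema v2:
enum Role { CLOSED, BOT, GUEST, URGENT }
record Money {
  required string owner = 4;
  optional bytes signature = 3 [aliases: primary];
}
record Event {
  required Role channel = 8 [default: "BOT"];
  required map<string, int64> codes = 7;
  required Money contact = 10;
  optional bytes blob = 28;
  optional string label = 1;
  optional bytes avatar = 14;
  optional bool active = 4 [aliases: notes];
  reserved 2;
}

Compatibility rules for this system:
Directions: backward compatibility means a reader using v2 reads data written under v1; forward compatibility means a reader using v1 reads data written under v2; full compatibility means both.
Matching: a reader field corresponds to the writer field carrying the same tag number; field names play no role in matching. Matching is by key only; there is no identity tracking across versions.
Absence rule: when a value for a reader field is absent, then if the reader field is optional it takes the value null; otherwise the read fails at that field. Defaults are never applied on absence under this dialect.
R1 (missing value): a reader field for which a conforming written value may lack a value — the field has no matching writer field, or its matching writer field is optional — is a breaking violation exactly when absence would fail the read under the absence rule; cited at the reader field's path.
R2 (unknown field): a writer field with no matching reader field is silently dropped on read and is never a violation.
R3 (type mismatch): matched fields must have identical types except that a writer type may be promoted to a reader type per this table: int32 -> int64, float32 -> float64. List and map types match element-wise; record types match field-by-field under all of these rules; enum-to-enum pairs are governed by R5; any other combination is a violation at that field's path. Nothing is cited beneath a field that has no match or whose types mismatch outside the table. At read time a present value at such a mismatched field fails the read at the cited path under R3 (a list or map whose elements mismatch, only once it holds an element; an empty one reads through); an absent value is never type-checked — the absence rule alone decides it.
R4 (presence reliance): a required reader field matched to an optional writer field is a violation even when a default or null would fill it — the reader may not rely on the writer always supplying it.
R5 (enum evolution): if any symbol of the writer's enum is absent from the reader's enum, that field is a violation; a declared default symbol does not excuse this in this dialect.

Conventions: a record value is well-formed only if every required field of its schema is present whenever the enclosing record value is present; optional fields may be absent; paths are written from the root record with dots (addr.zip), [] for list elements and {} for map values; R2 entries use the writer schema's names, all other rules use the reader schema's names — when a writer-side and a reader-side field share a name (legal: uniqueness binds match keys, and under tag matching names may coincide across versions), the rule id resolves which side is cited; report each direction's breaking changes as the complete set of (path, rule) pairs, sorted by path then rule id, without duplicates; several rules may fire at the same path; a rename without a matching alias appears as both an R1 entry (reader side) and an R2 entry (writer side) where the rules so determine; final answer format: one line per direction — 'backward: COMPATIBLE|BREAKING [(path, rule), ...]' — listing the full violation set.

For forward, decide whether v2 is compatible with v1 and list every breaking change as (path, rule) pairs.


forward: COMPATIBLE []

in Event below, arrows point writer -> reader
checking forward for Event: reader v1 against writer v2:
  channel <- channel (Role -> Role, writer required)
  codes <- codes (map<string, int64> -> map<string, int64>, writer required)
  contact <- contact (Money -> Money, writer required)
  label <- label (string -> string, writer optional)
  no writer field matches reader enabled
  avatar <- avatar (bytes -> bytes, writer optional)
  active <- active (bool -> bool, writer optional)
  blob (writer side), unknown to reader
  contact.owner <- contact.owner (string -> string, writer required)
  contact.signature <- contact.signature (bytes -> bytes, writer optional)
  nothing fires on Event: forward is COMPATIBLE
diffs on Event not affecting the asked answer:
  removed field enabled from record Event (its key 2 joins the reserved list) -> inert for the asked Event verdict: nothing fires
  added field blob to record Event: optional bytes, tag 28 (in v2 it sits immediately before label) -> inert for the asked Event verdict: nothing fires


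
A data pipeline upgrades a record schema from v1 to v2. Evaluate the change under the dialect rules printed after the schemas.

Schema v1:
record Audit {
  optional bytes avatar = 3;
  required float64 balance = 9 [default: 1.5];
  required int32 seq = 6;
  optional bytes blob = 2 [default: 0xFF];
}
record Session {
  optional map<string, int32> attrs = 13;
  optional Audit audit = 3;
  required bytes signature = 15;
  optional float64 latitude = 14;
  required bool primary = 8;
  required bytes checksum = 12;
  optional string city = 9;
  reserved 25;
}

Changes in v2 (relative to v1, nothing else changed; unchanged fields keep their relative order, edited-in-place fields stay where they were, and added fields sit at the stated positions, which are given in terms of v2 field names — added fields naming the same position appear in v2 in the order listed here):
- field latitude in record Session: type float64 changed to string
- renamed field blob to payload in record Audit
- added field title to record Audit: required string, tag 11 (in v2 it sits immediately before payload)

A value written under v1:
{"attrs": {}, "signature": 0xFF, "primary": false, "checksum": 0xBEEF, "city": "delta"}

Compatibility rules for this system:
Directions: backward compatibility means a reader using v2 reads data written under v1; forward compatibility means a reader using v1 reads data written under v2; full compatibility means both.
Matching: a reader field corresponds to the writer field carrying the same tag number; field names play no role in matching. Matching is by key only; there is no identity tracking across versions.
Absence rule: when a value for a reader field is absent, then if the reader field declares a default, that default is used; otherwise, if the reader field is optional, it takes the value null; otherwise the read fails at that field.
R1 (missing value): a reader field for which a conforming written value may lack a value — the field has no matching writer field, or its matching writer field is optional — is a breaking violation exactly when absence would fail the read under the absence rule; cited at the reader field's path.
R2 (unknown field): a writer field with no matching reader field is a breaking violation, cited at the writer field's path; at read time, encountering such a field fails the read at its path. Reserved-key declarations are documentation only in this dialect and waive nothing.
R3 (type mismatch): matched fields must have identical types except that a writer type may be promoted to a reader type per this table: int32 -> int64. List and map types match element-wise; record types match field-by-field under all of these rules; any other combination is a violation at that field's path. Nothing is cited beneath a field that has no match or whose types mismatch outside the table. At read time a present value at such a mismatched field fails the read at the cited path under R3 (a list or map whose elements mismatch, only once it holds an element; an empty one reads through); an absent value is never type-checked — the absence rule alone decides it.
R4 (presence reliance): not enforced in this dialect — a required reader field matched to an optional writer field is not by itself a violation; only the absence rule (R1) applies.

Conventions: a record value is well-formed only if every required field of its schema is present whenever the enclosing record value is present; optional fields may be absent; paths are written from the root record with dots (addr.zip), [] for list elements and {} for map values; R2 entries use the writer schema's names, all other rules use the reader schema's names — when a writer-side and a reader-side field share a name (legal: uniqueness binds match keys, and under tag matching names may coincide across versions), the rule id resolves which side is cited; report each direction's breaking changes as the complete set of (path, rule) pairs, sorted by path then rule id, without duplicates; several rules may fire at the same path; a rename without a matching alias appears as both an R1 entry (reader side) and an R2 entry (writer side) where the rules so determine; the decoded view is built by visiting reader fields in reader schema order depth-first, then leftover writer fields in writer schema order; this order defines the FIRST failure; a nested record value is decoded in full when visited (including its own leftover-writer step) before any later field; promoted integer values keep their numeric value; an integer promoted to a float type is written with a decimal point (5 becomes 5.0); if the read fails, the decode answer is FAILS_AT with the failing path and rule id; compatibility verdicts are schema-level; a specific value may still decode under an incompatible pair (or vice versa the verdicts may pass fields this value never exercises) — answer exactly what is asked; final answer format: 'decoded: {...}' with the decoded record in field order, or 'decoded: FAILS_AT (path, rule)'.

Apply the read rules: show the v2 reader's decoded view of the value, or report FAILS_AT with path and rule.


arrows below run writer -> reader for Session
decode walk for Session under reader schema v2:
  attrs := {}
  audit := null (missing; optional => null)
  signature := 0xFF
  latitude := null (missing; optional => null)
  primary := false
  checksum := 0xBEEF
  city := "delta"
  => decoded: {"attrs": {}, "audit": null, "signature": 0xFF, "latitude": null, "primary": false, "checksum": 0xBEEF, "city": "delta"}
checking off the Session differences that do not matter here:
  field latitude in record Session: type float64 changed to string -> a verdict-level change on Session — the shown value reads the same
  renamed field blob to payload in record Audit -> no rule fires on it and the decoded Session view is identical with or without it
  added field title to record Audit: required string, tag 11 (in v2 it sits immediately before payload) -> a verdict-level change on Session — the shown value reads the same

decoded: {"attrs": {}, "audit": null, "signature": 0xFF, "latitude": null, "primary": false, "checksum": 0xBEEF, "city": "delta"}


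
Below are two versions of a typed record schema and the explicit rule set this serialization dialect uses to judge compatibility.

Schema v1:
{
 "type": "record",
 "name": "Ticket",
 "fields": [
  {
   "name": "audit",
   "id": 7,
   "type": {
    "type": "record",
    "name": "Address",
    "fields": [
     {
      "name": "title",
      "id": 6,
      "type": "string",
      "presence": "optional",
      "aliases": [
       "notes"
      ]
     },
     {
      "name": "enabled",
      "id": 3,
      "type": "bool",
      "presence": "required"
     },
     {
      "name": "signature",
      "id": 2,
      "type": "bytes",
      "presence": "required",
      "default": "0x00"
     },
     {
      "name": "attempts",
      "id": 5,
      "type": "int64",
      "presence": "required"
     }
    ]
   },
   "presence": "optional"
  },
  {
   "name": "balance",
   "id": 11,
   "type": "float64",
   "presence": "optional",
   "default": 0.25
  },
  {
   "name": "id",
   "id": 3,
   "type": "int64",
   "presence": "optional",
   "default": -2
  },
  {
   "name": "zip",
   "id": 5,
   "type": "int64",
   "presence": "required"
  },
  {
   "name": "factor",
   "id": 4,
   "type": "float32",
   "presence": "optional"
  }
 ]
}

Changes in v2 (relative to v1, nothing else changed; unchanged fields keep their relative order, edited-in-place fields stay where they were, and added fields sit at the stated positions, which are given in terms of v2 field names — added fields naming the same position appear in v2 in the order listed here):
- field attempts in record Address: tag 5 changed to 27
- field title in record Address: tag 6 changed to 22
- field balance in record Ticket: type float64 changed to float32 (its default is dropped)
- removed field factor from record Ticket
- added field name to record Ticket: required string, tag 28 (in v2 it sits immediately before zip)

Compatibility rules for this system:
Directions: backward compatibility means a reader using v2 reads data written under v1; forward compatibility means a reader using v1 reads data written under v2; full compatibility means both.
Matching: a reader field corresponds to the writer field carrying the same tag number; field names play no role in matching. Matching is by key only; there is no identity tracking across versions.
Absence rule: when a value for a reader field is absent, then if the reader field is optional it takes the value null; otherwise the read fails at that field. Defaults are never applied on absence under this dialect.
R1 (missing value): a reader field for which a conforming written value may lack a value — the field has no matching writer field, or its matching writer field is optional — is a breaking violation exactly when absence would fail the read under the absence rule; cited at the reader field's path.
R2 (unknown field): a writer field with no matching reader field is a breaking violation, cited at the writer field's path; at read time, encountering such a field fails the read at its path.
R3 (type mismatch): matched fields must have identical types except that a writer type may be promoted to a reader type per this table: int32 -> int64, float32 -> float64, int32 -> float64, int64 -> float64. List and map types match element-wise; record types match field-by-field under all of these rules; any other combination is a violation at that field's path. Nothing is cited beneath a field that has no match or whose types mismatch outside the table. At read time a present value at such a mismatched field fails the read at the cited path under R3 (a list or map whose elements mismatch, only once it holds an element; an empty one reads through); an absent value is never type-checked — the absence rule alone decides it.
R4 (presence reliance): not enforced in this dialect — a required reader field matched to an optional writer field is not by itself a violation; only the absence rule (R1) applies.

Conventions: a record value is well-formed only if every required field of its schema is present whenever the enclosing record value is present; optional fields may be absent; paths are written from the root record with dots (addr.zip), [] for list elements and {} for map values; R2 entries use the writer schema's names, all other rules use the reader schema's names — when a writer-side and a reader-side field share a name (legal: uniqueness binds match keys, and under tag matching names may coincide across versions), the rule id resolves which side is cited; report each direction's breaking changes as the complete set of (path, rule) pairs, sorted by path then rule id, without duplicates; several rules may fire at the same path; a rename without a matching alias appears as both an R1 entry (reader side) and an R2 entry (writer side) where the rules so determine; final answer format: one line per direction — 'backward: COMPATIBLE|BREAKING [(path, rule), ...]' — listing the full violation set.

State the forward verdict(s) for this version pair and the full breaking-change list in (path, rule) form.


the writer's type comes first in each Ticket pair
forward on Ticket — v1 reading data written by v2:
  writer optional, Address -> Address: reader audit maps from writer audit
  writer optional, float32 -> float64: reader balance maps from writer balance
  writer optional, int64 -> int64: reader id maps from writer id
  writer required, int64 -> int64: reader zip maps from writer zip
  factor has no writer counterpart
  writer name: unknown to reader
  audit.title has no writer counterpart
  writer required, bool -> bool: reader audit.enabled maps from writer audit.enabled
  writer required, bytes -> bytes: reader audit.signature maps from writer audit.signature
  audit.attempts has no writer counterpart
  writer audit.title: unknown to reader
  writer audit.attempts: unknown to reader
  rule R1 violated at audit.attempts
  rule R2 violated at audit.attempts
  rule R2 violated at audit.title
  rule R2 violated at name
  forward on Ticket therefore BREAKING (4)
ruling out the remaining Ticket differences:
  field balance in record Ticket: type float64 changed to float32 (its default is dropped) -> its effect on Ticket is confined to the backward direction, not asked
  removed field factor from record Ticket -> its effect on Ticket is confined to the backward direction, not asked

forward: BREAKING [(audit.attempts, R1), (audit.attempts, R2), (audit.title, R2), (name, R2)]


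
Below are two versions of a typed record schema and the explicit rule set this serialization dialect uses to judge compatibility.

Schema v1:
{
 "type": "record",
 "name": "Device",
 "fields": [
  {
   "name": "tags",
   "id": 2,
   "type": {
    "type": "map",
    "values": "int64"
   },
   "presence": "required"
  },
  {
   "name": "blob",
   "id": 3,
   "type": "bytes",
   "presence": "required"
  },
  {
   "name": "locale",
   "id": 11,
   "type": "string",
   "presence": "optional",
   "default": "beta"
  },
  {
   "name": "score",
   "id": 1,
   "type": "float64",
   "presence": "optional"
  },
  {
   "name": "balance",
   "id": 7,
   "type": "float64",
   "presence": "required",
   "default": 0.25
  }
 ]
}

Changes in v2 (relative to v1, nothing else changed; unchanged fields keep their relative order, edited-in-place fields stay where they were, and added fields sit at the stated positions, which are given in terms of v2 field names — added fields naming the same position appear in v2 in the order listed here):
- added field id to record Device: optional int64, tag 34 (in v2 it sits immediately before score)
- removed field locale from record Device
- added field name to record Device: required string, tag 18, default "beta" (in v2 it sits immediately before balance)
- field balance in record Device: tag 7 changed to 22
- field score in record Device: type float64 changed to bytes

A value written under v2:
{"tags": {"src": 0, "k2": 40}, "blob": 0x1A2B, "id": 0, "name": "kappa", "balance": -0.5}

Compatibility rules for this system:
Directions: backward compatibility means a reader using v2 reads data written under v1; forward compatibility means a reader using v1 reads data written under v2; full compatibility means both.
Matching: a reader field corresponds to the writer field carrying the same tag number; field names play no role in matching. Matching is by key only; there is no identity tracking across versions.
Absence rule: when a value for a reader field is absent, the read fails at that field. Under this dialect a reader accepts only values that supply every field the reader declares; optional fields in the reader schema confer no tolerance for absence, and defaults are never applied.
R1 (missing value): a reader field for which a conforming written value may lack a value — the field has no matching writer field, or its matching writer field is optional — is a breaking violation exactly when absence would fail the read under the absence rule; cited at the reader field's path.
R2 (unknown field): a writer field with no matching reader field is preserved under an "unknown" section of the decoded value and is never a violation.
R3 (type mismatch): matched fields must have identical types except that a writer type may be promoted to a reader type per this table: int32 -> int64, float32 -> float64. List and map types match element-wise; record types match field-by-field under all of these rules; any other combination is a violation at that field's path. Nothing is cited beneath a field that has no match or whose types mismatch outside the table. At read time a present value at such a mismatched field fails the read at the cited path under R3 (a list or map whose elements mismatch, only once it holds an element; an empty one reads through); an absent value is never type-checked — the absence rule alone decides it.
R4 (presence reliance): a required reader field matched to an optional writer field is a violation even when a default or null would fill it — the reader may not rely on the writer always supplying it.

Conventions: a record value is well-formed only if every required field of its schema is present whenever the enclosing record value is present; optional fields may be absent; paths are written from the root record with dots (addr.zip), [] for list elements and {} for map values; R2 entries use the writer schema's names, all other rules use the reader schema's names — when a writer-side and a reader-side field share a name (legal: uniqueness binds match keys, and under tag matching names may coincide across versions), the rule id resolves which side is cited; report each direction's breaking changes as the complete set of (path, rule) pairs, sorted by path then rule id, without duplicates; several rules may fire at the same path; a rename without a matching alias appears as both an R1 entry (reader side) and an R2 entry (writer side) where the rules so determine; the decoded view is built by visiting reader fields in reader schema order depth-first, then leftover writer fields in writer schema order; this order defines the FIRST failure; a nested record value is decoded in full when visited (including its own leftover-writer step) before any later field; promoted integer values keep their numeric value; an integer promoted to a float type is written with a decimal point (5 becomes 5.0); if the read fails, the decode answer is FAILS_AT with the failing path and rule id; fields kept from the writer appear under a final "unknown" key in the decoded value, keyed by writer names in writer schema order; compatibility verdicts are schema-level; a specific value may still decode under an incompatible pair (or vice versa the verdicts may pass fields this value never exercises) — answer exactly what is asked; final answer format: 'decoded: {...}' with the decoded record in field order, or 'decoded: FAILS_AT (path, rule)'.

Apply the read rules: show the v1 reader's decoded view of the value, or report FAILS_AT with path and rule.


in Device below, arrows point writer -> reader
decode (reader v1):
  tags := {"src": 0, "k2": 40}
  blob := 0x1A2B
  read fails at locale under R1 (no fill)
  => FAILS_AT (locale, R1)
the other Device changes do not affect what is asked:
  added field id to record Device: optional int64, tag 34 (in v2 it sits immediately before score) -> shifts the Device verdicts, not this decode
  added field name to record Device: required string, tag 18, default "beta" (in v2 it sits immediately before balance) -> shifts the Device verdicts, not this decode
  field balance in record Device: tag 7 changed to 22 -> shifts the Device verdicts, not this decode
  field score in record Device: type float64 changed to bytes -> shifts the Device verdicts, not this decode

decoded: FAILS_AT (locale, R1)
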